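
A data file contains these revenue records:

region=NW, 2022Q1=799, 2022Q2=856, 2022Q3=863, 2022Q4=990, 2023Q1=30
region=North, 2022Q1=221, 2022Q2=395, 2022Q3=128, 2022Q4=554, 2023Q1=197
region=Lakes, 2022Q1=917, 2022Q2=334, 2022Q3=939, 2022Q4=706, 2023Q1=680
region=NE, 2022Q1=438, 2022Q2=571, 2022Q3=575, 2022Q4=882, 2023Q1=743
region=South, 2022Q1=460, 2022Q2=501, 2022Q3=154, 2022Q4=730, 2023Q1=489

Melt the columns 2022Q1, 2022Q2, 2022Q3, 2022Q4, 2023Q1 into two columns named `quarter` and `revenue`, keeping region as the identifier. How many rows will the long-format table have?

25

5 region values × 5 melted columns = 25 rows.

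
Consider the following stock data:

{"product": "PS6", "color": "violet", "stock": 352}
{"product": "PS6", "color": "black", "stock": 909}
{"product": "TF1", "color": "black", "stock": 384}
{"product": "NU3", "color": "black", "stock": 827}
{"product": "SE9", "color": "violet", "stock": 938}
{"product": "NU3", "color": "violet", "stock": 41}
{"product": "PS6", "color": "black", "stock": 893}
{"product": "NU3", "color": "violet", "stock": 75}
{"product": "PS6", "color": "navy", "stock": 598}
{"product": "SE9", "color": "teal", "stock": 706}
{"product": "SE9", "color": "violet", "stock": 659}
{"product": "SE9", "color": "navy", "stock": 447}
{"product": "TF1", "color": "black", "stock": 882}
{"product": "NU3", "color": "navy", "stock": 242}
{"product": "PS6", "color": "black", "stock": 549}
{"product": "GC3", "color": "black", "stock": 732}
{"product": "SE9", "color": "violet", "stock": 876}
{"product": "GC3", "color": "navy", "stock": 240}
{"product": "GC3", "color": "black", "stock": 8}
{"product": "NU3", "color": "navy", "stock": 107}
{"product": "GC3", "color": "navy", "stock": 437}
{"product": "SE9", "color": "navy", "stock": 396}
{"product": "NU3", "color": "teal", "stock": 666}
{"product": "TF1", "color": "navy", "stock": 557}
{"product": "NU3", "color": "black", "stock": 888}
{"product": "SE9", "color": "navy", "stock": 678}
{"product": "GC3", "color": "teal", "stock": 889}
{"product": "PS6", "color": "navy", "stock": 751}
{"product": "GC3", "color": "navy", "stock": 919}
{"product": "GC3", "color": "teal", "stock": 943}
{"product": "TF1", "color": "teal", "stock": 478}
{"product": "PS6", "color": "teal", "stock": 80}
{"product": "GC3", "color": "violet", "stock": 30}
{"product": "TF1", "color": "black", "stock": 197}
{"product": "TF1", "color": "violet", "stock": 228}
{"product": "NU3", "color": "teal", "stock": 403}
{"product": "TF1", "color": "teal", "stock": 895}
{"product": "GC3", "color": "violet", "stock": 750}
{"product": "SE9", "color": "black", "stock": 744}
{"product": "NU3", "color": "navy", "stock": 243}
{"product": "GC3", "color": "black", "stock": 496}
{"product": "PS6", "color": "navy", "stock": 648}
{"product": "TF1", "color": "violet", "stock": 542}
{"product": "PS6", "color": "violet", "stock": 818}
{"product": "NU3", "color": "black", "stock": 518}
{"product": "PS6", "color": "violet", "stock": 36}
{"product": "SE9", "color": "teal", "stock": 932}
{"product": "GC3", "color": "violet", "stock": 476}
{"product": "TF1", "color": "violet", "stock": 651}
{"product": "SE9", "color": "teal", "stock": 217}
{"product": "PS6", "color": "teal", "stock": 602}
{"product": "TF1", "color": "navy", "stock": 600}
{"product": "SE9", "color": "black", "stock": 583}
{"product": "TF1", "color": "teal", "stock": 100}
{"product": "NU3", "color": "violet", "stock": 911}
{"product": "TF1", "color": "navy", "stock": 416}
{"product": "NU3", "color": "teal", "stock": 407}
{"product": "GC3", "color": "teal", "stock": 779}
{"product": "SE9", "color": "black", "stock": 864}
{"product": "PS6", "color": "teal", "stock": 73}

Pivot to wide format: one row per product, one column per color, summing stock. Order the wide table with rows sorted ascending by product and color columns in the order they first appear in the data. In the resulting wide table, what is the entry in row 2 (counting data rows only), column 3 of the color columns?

With rows sorted ascending by product, row 2 is product=NU3. color columns in first-appearance order: violet, black, navy, teal; column 3 is navy.
Long rows with product=NU3, color=navy: 242 + 107 + 243 = 592.

592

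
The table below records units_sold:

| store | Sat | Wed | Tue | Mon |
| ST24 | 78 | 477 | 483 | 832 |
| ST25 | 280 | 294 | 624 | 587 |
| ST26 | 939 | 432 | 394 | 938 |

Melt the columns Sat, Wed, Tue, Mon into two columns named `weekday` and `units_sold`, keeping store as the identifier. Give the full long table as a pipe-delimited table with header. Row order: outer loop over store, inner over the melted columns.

Each (store, column) pair becomes one row: 3 × 4 = 12 rows.
For example, (ST24, Sat) → units_sold=78.

| store | weekday | units_sold |
| ST24 | Sat | 78 |
| ST24 | Wed | 477 |
| ST24 | Tue | 483 |
| ST24 | Mon | 832 |
| ST25 | Sat | 280 |
| ST25 | Wed | 294 |
| ST25 | Tue | 624 |
| ST25 | Mon | 587 |
| ST26 | Sat | 939 |
| ST26 | Wed | 432 |
| ST26 | Tue | 394 |
| ST26 | Mon | 938 |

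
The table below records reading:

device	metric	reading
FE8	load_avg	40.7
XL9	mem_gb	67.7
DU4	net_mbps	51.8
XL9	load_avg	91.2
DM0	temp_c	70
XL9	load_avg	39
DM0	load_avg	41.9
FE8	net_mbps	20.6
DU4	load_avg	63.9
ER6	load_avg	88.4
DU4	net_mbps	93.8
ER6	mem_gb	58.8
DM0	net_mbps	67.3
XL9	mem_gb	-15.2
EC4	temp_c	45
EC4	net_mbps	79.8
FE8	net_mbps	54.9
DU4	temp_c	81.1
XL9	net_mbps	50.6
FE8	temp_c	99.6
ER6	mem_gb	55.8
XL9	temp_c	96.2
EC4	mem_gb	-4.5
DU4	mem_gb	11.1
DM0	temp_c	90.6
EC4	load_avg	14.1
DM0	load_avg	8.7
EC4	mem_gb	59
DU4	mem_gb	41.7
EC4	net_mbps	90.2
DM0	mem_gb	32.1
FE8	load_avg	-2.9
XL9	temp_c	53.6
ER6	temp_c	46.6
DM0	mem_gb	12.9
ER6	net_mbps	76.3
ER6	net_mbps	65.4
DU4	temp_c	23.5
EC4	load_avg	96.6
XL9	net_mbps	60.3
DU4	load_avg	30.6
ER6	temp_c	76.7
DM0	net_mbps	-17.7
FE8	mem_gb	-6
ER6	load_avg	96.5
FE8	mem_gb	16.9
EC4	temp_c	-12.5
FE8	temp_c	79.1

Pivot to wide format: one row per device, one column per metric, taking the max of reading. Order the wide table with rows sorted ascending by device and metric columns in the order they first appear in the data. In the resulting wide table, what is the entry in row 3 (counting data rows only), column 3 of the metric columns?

90.2

With rows sorted ascending by device, row 3 is device=EC4. metric columns in first-appearance order: load_avg, mem_gb, net_mbps, temp_c; column 3 is net_mbps.
Long rows with device=EC4, metric=net_mbps: max(79.8, 90.2) = 90.2.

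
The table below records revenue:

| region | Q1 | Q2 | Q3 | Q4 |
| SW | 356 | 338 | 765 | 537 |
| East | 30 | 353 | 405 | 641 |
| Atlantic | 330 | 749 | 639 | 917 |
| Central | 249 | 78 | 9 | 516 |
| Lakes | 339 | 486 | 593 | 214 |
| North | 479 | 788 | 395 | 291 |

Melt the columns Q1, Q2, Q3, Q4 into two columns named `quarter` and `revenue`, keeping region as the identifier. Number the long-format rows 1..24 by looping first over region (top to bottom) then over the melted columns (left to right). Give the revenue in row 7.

405

24 rows total (6 × 4). Row 7: index ⌊(7-1)/4⌋ = 1 into region → East; (7-1) mod 4 = 2 into the melted columns → Q3.
So row 7 is (East, Q3, 405); revenue = 405.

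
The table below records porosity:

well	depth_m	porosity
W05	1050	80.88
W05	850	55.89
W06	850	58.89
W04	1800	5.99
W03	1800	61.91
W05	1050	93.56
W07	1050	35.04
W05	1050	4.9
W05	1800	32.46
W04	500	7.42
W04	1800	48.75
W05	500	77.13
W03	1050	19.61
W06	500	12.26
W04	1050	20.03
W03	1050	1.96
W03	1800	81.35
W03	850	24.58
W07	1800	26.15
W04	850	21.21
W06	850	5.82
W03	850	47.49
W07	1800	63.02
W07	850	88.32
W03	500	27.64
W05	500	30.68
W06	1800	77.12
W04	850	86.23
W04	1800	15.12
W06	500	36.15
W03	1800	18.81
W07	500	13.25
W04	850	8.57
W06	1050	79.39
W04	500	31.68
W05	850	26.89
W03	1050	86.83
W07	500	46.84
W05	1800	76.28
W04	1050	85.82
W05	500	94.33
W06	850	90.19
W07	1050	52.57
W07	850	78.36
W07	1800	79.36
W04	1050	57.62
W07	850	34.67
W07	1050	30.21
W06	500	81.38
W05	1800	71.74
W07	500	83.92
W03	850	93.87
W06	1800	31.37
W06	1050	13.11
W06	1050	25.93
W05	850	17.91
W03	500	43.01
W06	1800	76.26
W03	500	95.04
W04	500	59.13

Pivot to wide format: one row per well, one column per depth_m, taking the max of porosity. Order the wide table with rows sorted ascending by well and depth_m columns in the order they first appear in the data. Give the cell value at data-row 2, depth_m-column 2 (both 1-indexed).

86.23

With rows sorted ascending by well, row 2 is well=W04. depth_m columns in first-appearance order: 1050, 850, 1800, 500; column 2 is 850.
Long rows with well=W04, depth_m=850: max(21.21, 86.23, 8.57) = 86.23.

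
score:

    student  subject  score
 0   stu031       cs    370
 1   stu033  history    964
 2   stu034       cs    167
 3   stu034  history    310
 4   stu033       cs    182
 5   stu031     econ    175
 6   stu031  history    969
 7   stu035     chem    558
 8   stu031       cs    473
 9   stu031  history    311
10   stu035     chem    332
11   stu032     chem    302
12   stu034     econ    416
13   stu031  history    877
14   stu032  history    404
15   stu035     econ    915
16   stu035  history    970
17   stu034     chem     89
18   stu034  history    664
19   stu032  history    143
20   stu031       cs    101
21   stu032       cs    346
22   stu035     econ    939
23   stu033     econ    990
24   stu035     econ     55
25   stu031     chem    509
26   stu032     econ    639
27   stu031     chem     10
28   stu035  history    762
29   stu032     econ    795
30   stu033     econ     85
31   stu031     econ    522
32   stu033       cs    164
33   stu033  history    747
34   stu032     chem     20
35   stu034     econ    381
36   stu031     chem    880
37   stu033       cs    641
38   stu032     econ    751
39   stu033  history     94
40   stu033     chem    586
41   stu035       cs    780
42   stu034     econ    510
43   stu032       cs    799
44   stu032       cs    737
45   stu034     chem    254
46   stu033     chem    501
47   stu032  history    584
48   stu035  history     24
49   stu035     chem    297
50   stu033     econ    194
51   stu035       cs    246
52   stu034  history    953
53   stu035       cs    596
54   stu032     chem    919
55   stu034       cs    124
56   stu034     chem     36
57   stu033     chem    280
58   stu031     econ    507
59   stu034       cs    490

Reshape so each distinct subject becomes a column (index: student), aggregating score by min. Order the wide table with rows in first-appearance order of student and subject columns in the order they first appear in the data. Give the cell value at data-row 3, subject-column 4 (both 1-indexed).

36

With rows in first-appearance order of student, row 3 is student=stu034. subject columns in first-appearance order: cs, history, econ, chem; column 4 is chem.
Long rows with student=stu034, subject=chem: min(89, 254, 36) = 36.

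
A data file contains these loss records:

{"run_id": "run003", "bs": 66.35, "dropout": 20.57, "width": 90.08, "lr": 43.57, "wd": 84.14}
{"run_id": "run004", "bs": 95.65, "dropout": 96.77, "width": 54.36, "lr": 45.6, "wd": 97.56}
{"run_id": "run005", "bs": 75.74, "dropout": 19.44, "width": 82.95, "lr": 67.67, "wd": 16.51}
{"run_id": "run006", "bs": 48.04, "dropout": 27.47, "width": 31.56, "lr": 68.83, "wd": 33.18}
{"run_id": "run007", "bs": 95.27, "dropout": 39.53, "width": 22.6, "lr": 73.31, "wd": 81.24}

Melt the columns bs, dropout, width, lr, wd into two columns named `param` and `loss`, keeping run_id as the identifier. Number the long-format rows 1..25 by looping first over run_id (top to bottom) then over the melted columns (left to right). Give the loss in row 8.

25 rows total (5 × 5). Row 8: index ⌊(8-1)/5⌋ = 1 into run_id → run004; (8-1) mod 5 = 2 into the melted columns → width.
So row 8 is (run004, width, 54.36); loss = 54.36.

54.36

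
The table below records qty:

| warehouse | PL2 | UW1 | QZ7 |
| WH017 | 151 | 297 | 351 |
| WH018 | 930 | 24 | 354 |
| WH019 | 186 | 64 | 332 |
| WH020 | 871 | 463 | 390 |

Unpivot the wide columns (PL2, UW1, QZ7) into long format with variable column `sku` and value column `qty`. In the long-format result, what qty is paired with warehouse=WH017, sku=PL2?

151

Unpivoting turns each (warehouse, wide-column) pair into one long row.
The wide cell at row WH017, column PL2 holds 151, so the long row (WH017, PL2) has qty=151.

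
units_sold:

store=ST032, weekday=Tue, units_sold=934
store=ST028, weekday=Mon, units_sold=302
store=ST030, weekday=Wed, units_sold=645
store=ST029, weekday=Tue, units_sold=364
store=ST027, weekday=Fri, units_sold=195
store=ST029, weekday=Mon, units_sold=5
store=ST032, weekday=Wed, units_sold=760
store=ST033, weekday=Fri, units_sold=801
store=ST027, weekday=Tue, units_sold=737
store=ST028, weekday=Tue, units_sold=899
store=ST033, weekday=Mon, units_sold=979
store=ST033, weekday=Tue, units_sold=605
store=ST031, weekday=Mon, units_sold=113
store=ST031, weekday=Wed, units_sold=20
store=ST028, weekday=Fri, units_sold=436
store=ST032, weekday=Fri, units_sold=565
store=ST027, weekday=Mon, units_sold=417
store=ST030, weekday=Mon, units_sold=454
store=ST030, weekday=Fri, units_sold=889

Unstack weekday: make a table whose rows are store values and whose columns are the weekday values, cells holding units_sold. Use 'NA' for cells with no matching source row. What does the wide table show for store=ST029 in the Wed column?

No long-format row has store=ST029 and weekday=Wed, so the cell is NA.

NA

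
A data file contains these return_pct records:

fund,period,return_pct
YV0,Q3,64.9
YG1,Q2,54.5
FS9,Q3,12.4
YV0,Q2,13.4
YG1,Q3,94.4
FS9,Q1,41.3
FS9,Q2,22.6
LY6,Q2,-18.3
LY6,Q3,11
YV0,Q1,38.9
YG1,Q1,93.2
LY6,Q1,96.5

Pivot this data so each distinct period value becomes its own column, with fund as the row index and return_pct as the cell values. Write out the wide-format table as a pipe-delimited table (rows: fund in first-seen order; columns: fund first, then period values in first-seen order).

| fund | Q3 | Q2 | Q1 |
| YV0 | 64.9 | 13.4 | 38.9 |
| YG1 | 94.4 | 54.5 | 93.2 |
| FS9 | 12.4 | 22.6 | 41.3 |
| LY6 | 11 | -18.3 | 96.5 |

Columns: fund plus the 3 distinct period values (Q3, Q2, Q1).
For example, row YV0 column Q3 takes return_pct=64.9 from the long row (YV0, Q3).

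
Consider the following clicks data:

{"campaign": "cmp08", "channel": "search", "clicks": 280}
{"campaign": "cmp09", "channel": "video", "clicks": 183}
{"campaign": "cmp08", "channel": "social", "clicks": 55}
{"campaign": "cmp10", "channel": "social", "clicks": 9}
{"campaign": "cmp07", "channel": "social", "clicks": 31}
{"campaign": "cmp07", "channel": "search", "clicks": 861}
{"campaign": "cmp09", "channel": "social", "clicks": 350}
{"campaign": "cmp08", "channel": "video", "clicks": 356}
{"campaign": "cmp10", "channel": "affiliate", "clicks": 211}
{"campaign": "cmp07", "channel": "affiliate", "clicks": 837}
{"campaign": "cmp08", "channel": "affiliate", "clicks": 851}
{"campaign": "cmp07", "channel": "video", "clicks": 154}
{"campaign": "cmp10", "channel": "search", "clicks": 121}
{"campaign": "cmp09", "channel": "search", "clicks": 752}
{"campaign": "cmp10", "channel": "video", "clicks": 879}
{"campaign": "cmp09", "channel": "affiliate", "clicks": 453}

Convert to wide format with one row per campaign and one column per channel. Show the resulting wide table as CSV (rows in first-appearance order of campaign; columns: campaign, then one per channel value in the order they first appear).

campaign,search,video,social,affiliate
cmp08,280,356,55,851
cmp09,752,183,350,453
cmp10,121,879,9,211
cmp07,861,154,31,837

Columns: campaign plus the 4 distinct channel values (search, video, social, affiliate).
For example, row cmp08 column search takes clicks=280 from the long row (cmp08, search).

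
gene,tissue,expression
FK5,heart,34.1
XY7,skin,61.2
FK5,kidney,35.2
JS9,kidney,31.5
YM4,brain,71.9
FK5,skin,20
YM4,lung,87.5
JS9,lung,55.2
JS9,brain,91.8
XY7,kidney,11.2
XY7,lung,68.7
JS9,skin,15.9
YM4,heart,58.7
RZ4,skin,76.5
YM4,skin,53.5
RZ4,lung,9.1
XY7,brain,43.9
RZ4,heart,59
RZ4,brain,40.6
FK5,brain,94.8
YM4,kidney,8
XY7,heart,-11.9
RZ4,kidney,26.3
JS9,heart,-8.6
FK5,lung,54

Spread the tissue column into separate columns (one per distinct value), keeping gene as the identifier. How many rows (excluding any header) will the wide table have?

5 distinct gene values → 5 rows.

5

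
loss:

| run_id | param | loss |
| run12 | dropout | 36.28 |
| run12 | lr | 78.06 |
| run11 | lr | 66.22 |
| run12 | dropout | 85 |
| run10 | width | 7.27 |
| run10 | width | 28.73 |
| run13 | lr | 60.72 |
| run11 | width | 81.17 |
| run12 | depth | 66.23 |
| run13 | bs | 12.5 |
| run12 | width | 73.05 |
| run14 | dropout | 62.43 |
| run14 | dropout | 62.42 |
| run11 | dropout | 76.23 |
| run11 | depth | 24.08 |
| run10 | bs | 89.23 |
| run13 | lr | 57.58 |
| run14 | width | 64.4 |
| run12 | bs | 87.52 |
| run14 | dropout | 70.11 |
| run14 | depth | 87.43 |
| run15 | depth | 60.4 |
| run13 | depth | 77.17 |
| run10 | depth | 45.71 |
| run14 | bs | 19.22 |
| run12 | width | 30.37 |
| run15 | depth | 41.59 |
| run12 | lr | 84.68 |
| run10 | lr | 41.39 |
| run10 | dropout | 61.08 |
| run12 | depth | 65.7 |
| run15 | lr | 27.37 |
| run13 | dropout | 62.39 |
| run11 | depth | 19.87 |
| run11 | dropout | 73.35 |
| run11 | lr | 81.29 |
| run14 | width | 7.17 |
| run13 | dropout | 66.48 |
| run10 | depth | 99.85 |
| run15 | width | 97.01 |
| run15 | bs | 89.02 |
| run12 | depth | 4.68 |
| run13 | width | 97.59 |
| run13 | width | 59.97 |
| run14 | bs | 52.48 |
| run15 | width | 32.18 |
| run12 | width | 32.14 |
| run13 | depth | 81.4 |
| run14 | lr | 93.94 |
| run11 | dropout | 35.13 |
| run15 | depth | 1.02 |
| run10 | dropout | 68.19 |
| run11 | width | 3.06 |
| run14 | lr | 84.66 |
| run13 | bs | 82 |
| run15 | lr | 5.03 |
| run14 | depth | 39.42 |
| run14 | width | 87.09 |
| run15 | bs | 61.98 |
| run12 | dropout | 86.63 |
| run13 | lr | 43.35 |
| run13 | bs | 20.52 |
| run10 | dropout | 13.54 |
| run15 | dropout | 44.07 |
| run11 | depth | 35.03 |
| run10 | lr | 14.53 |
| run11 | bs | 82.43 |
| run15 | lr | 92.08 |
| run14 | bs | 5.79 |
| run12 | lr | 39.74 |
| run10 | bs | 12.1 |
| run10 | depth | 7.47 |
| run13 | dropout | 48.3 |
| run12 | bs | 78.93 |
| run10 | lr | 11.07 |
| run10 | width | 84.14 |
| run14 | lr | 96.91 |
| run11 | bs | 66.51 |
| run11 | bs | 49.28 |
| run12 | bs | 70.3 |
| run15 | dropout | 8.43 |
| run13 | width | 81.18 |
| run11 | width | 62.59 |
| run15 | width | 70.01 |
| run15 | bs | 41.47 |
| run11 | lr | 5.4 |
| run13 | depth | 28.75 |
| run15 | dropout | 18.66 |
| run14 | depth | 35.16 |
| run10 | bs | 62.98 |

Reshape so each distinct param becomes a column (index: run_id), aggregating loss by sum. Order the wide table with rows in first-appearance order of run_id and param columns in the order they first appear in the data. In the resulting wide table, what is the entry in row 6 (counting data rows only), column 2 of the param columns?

With rows in first-appearance order of run_id, row 6 is run_id=run15. param columns in first-appearance order: dropout, lr, width, depth, bs; column 2 is lr.
Long rows with run_id=run15, param=lr: 27.37 + 5.03 + 92.08 = 124.48.

124.48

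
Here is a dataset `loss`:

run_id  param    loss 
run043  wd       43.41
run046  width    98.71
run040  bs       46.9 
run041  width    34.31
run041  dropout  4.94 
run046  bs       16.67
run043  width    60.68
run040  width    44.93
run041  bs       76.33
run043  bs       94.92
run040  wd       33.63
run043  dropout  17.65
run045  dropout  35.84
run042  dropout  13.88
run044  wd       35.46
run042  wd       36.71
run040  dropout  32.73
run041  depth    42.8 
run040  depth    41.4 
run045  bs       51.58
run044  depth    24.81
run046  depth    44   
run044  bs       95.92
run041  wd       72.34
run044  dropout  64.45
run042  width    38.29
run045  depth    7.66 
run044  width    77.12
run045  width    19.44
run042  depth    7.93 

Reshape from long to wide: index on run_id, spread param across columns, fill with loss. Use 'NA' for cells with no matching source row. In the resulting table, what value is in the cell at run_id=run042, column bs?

NA

No long-format row has run_id=run042 and param=bs, so the cell is NA.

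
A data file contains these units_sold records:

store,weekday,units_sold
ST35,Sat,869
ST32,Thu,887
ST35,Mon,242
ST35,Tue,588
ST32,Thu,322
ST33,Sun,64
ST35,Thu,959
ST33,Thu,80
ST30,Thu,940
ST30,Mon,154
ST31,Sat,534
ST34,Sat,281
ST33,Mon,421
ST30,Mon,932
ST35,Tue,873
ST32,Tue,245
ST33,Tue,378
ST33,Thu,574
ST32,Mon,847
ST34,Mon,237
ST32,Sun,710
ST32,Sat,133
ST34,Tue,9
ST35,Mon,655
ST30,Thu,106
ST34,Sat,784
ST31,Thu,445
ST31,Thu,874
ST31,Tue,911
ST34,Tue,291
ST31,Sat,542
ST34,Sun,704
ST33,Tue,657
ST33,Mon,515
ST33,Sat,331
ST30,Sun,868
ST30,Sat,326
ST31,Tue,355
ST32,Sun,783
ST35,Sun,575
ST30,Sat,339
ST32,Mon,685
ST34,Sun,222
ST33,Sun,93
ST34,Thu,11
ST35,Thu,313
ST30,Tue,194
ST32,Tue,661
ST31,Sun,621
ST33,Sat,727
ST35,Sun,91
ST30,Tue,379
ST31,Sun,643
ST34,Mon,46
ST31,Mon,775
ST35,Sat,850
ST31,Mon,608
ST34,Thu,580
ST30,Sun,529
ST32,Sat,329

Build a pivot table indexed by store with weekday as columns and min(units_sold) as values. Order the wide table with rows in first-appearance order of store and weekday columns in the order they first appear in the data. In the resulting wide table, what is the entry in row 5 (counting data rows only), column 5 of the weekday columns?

621

With rows in first-appearance order of store, row 5 is store=ST31. weekday columns in first-appearance order: Sat, Thu, Mon, Tue, Sun; column 5 is Sun.
Long rows with store=ST31, weekday=Sun: min(621, 643) = 621.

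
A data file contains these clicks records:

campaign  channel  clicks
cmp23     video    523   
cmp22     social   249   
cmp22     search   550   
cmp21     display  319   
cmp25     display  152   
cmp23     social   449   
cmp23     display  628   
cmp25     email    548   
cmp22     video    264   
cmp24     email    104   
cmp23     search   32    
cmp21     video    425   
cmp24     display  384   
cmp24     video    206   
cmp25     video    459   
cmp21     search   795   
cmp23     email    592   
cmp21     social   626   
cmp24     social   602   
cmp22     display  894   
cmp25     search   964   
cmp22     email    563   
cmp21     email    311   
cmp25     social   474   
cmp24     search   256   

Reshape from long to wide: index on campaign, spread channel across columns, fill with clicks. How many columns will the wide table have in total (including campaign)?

1 column for campaign plus 5 distinct channel values → 6 columns.

6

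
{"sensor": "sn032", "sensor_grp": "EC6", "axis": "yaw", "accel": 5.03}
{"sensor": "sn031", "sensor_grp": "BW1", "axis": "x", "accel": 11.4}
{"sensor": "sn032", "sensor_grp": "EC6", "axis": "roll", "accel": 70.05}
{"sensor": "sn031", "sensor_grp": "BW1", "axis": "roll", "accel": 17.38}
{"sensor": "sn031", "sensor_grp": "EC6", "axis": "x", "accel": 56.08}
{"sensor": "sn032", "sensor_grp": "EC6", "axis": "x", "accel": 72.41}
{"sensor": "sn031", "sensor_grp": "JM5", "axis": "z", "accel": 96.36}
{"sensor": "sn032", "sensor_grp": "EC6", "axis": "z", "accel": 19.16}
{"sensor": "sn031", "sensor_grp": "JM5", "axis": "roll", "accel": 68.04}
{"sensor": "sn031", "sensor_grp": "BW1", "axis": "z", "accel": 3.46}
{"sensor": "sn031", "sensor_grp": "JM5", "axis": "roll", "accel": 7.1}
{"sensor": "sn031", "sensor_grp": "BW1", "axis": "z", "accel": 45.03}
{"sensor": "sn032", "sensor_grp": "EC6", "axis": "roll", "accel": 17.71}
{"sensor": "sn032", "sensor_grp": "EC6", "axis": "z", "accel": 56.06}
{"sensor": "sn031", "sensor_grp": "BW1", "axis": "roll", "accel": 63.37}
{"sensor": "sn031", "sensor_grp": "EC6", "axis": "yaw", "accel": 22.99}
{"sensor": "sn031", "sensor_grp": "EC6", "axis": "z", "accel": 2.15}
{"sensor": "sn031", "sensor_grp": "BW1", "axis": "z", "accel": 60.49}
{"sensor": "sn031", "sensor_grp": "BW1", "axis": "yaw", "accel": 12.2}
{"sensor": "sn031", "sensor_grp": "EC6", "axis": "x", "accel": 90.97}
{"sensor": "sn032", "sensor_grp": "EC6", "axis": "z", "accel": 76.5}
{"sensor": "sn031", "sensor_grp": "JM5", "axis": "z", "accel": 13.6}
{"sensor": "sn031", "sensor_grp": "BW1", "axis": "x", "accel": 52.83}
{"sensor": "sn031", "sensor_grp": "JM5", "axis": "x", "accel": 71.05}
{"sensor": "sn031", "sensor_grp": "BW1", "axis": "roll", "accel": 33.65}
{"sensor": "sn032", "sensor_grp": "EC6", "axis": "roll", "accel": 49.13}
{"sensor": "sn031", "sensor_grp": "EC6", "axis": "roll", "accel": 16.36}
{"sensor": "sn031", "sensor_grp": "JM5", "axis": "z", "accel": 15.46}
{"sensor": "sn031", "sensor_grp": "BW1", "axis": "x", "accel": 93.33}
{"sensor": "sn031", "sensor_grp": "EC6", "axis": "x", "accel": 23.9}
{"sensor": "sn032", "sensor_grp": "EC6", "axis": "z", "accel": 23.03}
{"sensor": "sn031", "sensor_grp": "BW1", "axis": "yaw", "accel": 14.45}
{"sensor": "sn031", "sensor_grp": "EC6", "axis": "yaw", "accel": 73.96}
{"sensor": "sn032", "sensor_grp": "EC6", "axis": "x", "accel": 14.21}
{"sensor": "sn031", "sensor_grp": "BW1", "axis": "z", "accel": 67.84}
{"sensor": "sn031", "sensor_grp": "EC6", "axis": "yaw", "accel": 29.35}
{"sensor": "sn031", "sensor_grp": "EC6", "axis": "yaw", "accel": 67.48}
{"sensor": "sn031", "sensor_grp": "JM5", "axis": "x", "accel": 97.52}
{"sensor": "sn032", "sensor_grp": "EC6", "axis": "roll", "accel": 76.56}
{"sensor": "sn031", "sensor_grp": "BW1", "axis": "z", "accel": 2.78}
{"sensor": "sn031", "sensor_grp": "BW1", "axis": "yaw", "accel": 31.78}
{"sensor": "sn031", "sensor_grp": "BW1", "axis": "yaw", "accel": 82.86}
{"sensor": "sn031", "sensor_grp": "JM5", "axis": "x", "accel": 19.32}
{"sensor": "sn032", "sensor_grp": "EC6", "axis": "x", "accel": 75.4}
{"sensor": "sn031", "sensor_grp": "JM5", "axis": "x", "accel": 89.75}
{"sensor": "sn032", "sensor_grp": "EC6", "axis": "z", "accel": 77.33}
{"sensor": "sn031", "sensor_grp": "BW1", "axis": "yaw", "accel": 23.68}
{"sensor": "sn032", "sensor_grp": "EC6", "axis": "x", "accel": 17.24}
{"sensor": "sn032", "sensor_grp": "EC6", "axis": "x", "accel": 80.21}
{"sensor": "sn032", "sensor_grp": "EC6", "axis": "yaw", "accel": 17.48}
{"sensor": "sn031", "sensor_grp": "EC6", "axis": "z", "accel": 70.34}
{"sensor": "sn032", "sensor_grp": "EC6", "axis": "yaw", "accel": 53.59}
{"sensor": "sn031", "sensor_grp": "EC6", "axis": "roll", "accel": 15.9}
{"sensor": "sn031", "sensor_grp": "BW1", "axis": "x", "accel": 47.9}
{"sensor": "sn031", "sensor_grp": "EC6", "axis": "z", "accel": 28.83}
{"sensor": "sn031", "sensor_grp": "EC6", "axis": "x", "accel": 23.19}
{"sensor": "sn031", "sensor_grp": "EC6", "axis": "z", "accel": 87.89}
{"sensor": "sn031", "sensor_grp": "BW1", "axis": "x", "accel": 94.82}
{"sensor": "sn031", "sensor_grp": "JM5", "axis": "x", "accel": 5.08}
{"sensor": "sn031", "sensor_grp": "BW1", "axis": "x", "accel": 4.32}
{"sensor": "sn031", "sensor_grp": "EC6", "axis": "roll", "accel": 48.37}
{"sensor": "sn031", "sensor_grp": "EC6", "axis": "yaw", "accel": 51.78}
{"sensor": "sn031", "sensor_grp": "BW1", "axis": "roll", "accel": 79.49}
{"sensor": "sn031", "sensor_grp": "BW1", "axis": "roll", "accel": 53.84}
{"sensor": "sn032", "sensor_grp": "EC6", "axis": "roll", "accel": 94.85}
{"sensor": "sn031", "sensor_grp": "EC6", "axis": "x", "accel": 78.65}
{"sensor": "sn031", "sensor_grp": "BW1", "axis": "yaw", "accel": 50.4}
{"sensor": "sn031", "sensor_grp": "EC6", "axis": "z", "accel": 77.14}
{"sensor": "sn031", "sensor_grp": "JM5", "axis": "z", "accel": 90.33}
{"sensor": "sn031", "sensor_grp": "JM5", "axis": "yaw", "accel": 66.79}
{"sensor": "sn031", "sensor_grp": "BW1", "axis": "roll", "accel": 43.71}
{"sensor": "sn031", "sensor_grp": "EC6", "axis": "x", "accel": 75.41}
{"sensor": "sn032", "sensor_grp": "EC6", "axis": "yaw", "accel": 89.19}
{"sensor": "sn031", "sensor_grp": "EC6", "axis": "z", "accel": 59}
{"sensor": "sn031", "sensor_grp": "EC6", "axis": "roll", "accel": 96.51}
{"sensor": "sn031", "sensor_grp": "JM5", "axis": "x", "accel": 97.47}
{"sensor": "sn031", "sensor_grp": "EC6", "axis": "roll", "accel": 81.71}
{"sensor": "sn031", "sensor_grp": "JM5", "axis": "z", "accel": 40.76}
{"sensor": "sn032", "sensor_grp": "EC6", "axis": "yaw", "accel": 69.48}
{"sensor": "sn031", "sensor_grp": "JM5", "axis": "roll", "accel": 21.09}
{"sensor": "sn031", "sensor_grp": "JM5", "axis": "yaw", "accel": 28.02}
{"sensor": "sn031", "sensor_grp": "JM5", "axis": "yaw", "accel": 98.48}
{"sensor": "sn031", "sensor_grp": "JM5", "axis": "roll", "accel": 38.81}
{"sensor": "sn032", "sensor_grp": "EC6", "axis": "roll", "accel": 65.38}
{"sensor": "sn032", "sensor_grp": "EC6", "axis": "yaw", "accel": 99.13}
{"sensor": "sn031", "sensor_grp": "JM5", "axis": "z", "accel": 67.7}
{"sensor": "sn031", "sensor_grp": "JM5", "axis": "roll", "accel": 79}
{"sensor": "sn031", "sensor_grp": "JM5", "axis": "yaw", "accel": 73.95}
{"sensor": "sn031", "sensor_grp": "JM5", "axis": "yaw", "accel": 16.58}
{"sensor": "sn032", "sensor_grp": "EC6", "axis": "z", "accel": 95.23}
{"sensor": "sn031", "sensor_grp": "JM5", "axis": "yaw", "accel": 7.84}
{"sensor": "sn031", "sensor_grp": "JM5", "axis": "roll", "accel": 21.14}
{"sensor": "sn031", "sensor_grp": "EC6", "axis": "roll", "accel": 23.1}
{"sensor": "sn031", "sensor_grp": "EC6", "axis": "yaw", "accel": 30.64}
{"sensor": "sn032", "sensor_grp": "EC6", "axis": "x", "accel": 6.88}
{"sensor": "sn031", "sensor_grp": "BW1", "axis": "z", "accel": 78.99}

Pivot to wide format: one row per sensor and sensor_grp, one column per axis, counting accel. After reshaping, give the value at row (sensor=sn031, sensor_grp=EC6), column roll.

Rows with sensor=sn031, sensor_grp=EC6 and axis=roll: accel values are 16.36, 15.9, 48.37, 96.51, 81.71, 23.1.
6 rows match — count = 6.

6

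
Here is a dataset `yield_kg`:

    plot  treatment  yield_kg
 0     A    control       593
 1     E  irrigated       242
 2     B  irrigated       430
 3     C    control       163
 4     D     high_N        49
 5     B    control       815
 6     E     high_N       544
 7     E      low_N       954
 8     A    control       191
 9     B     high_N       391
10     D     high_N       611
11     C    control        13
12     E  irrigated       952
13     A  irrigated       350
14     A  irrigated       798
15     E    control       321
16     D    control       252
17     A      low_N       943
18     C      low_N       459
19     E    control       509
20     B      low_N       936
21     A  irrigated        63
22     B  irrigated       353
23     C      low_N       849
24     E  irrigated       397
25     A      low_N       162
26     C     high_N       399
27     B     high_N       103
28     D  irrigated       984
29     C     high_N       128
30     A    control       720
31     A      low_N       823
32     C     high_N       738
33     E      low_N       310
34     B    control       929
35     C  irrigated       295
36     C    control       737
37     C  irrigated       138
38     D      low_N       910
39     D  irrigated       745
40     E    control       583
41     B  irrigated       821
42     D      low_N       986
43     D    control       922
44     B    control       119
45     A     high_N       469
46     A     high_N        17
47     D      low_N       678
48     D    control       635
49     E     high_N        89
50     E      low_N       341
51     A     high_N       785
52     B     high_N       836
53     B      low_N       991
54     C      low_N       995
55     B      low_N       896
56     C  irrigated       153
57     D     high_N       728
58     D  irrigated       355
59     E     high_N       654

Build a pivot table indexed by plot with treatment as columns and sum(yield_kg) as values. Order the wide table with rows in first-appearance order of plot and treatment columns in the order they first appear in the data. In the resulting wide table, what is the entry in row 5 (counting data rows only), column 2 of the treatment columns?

2084

With rows in first-appearance order of plot, row 5 is plot=D. treatment columns in first-appearance order: control, irrigated, high_N, low_N; column 2 is irrigated.
Long rows with plot=D, treatment=irrigated: 984 + 745 + 355 = 2084.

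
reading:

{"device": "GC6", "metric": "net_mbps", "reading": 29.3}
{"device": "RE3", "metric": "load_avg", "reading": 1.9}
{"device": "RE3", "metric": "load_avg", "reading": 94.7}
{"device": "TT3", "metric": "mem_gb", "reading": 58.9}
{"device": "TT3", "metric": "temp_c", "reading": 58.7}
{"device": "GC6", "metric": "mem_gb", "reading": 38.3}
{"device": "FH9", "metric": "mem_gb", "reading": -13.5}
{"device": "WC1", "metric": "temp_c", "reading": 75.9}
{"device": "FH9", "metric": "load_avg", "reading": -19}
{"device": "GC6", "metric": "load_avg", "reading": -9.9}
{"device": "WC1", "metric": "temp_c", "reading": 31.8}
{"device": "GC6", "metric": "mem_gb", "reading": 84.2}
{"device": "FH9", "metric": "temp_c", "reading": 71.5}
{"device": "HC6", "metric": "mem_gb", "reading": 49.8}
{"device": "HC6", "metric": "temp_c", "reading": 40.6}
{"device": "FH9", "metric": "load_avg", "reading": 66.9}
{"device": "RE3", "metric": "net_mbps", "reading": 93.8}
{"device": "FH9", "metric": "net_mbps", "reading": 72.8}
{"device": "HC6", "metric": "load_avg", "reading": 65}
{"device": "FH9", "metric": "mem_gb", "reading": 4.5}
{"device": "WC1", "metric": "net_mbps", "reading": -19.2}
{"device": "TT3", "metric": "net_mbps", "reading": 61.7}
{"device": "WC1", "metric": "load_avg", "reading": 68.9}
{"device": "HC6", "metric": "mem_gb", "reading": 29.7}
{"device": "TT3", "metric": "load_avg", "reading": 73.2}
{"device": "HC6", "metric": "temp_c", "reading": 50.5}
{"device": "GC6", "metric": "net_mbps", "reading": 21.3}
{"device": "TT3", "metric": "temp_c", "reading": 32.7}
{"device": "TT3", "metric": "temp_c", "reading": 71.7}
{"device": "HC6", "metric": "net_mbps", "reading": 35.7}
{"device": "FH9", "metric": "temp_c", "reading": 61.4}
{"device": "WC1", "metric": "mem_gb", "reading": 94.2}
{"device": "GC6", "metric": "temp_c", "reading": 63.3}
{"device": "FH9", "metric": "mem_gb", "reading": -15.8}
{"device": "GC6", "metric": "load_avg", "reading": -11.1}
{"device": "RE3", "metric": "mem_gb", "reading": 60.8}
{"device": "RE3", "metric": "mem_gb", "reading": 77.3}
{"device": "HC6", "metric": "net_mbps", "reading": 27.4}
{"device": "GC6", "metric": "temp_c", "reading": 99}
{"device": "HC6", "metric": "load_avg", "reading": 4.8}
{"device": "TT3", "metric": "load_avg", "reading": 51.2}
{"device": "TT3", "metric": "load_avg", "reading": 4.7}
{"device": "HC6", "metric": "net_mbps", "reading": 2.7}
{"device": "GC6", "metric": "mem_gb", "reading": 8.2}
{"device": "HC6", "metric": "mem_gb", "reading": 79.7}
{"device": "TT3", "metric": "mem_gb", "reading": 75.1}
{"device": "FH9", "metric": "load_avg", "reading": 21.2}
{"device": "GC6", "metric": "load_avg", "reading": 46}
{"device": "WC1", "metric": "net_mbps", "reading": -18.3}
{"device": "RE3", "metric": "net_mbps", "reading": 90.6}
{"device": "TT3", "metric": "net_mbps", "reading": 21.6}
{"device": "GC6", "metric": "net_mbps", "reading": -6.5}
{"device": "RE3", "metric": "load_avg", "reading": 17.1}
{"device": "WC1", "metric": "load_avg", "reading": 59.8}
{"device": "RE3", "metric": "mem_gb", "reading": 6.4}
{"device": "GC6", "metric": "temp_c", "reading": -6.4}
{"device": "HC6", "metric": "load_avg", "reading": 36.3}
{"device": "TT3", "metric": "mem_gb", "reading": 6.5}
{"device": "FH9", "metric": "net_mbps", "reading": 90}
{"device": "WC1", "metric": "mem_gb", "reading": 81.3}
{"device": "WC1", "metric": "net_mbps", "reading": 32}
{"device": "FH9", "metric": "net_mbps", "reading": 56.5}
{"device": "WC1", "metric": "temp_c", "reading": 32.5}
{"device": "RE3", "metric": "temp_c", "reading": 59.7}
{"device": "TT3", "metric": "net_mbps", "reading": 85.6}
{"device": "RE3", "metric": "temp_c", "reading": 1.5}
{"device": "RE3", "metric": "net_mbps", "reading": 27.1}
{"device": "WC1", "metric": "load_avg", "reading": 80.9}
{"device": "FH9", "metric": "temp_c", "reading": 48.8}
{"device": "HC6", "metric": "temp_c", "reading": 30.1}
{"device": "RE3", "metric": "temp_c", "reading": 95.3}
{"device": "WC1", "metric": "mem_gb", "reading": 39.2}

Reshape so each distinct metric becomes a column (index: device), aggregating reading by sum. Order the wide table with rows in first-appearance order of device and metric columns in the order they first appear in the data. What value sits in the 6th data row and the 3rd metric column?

159.2

With rows in first-appearance order of device, row 6 is device=HC6. metric columns in first-appearance order: net_mbps, load_avg, mem_gb, temp_c; column 3 is mem_gb.
Long rows with device=HC6, metric=mem_gb: 49.8 + 29.7 + 79.7 = 159.2.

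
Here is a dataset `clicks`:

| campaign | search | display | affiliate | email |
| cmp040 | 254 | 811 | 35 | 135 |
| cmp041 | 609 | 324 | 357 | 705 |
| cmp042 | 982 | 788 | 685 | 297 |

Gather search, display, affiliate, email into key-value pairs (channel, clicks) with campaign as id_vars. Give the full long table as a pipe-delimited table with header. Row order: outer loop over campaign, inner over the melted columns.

| campaign | channel | clicks |
| cmp040 | search | 254 |
| cmp040 | display | 811 |
| cmp040 | affiliate | 35 |
| cmp040 | email | 135 |
| cmp041 | search | 609 |
| cmp041 | display | 324 |
| cmp041 | affiliate | 357 |
| cmp041 | email | 705 |
| cmp042 | search | 982 |
| cmp042 | display | 788 |
| cmp042 | affiliate | 685 |
| cmp042 | email | 297 |

Each (campaign, column) pair becomes one row: 3 × 4 = 12 rows.
For example, (cmp040, search) → clicks=254.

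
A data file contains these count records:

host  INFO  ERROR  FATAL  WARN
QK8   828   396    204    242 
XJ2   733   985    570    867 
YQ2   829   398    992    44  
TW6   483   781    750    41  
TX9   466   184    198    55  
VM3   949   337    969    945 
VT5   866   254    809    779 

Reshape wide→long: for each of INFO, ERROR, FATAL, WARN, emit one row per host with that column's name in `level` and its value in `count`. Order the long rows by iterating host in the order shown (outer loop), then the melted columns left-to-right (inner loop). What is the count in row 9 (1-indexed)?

829

28 rows total (7 × 4). Row 9: index ⌊(9-1)/4⌋ = 2 into host → YQ2; (9-1) mod 4 = 0 into the melted columns → INFO.
So row 9 is (YQ2, INFO, 829); count = 829.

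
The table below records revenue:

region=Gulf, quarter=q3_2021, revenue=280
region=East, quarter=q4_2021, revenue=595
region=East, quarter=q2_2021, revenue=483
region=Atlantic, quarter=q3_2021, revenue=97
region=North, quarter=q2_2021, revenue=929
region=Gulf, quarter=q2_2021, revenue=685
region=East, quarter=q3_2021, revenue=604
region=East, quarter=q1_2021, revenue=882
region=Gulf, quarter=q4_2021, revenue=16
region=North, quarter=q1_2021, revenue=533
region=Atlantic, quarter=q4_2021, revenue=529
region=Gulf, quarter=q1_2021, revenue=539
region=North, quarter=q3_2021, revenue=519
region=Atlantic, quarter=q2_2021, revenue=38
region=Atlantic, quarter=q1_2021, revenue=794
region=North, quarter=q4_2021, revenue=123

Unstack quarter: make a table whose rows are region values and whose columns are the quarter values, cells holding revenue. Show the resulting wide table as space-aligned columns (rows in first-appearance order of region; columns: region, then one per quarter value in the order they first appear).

Columns: region plus the 4 distinct quarter values (q3_2021, q4_2021, q2_2021, q1_2021).
For example, row Gulf column q3_2021 takes revenue=280 from the long row (Gulf, q3_2021).

region    q3_2021  q4_2021  q2_2021  q1_2021
Gulf      280      16       685      539    
East      604      595      483      882    
Atlantic  97       529      38       794    
North     519      123      929      533    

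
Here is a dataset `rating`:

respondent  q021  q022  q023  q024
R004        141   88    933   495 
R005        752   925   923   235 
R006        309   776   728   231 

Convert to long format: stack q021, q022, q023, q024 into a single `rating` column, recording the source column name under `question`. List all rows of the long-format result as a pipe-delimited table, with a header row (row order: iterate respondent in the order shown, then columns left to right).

Each (respondent, column) pair becomes one row: 3 × 4 = 12 rows.
For example, (R004, q021) → rating=141.

| respondent | question | rating |
| R004 | q021 | 141 |
| R004 | q022 | 88 |
| R004 | q023 | 933 |
| R004 | q024 | 495 |
| R005 | q021 | 752 |
| R005 | q022 | 925 |
| R005 | q023 | 923 |
| R005 | q024 | 235 |
| R006 | q021 | 309 |
| R006 | q022 | 776 |
| R006 | q023 | 728 |
| R006 | q024 | 231 |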